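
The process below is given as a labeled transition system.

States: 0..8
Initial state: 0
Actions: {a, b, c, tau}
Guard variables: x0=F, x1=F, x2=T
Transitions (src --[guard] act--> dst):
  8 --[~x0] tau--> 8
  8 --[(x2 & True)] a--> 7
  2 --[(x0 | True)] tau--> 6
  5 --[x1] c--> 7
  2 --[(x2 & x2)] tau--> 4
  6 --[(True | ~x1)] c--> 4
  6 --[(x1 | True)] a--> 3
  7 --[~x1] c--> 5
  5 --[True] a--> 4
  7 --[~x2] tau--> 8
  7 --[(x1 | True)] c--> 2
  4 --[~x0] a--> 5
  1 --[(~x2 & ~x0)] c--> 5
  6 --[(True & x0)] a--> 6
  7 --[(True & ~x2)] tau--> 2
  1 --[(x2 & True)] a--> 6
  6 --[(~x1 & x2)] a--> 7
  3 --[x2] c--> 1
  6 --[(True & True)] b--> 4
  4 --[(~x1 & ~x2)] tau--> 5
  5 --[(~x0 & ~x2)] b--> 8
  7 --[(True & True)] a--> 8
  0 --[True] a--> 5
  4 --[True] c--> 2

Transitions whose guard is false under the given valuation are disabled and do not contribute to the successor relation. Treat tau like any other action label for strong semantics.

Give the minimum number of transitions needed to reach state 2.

Layered search for 2:
  L0 = {0}
  L1 = {5}
  L2 = {4}
  L3 = {2}
depth(2)=3, e.g. a·a·c

Answer: 3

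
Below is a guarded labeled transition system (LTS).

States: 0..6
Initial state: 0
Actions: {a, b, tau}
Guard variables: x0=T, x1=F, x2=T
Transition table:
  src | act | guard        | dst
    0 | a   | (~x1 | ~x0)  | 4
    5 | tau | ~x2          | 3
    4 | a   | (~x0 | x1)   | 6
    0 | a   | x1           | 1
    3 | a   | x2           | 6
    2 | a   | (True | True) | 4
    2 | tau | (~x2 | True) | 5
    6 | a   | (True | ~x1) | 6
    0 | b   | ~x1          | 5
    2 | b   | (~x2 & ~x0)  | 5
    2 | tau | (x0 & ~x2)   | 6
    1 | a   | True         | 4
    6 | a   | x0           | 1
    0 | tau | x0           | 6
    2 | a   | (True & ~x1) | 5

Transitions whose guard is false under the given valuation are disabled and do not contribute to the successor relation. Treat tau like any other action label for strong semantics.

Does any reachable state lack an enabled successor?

Reach set: {0,1,4,5,6}
  0: a→4  b→5  tau→6  [deg 3]
  1: a→4  [deg 1]
  4: ∅  [deadlock]
  5: ∅  [deadlock]
  6: a→1  a→6  [deg 2]
Path to 4: a

Answer: DEADLOCK at state 4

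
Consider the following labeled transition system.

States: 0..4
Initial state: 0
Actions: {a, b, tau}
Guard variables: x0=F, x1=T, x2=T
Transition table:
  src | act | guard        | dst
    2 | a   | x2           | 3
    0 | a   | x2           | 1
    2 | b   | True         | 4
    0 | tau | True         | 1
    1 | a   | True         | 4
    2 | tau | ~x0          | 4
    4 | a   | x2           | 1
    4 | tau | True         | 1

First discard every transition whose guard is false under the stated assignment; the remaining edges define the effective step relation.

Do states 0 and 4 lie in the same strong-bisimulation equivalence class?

Answer: BISIMILAR

Trace:
Compute ~ classes (split until stable):
  π0 = {{0,1,2,3,4}}
  π1 = {{0,4},{1},{2},{3}}
Fixed point at round 2; 4 class(es).
[0]={0,4}  [4]={0,4}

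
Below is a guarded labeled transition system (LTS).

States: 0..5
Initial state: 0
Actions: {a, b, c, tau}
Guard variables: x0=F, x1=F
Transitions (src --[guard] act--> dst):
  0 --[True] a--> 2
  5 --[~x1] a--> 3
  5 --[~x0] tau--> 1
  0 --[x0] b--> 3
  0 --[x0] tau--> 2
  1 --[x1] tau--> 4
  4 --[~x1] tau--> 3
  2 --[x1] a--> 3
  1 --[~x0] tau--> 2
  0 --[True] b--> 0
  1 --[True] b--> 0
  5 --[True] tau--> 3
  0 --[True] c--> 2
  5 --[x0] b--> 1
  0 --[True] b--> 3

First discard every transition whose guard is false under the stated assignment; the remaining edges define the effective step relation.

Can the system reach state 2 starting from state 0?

Answer: REACHABLE

Working:
After dropping false guards: 10 live edges.
Layer 0: {0}
Layer 1: {2,3}  now seen {0,2,3}
Reachable = {0,2,3}
Path to 2: a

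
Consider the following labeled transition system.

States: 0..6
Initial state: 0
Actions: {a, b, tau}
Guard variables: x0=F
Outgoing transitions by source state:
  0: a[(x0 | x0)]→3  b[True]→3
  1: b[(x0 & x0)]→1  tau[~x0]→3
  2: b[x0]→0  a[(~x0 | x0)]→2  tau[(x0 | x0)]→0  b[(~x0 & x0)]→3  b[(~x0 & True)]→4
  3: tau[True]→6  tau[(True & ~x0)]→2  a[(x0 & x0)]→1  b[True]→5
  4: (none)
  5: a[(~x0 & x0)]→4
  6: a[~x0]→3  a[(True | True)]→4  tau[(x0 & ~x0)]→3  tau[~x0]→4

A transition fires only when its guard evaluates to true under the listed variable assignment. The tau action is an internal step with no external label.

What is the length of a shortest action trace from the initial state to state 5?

BFS to 5:
  depth 0: {0}
  depth 1: {3}
  depth 2: {2,5,6}
depth(5)=2, e.g. b·b

Answer: 2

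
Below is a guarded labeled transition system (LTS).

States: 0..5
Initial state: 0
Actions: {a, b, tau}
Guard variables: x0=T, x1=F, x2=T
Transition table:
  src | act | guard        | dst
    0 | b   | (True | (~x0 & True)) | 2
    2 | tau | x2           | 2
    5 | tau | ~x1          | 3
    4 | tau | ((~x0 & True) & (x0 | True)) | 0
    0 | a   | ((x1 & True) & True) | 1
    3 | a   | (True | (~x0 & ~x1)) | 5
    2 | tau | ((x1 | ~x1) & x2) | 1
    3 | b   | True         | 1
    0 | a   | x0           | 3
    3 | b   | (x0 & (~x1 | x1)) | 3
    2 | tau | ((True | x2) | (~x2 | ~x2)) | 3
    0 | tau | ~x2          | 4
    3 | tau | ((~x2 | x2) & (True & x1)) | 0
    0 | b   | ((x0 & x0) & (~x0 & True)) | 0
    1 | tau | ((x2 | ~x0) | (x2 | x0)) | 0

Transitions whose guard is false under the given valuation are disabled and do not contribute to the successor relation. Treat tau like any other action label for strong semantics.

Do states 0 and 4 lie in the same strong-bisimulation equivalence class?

Compute ~ classes (split until stable):
  P[0] = {{0,1,2,3,4,5}}
  P[1] = {{0,3},{1,2,5},{4}}
  P[2] = {{0},{1,5},{2},{3},{4}}
  P[3] = {{0},{1},{2},{3},{4},{5}}
Fixed point at round 4; 6 class(es).
[0]={0}  [4]={4}

Answer: NOT BISIMILAR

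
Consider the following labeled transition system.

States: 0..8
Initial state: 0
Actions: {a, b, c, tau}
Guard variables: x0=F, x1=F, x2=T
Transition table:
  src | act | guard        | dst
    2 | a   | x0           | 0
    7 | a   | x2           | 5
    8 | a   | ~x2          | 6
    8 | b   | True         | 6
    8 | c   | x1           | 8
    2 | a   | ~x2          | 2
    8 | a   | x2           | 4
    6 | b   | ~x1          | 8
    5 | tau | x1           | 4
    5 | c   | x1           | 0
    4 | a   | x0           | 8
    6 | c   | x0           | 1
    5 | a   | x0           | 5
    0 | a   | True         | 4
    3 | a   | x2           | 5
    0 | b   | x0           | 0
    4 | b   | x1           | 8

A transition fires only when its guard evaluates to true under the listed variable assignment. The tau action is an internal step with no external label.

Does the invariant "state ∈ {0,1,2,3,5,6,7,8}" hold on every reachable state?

Answer: INVARIANT VIOLATED at state 4

Analysis:
Inv-set: {0,1,2,3,5,6,7,8}
R = {0,4}
  0: ✓
  4: ✗ unsafe
witness against invariant: a → 4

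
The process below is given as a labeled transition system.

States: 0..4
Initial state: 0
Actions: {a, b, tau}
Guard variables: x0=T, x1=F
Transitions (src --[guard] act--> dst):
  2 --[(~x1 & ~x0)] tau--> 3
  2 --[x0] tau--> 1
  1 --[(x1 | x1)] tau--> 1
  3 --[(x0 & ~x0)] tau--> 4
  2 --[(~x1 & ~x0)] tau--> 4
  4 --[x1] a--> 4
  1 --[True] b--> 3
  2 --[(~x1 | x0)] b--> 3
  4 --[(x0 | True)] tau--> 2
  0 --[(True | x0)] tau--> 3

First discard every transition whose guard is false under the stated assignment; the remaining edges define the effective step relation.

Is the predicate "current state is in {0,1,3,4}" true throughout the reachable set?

Allowed set {0,1,3,4}
Reachable = {0,3}
  0: safe
  3: safe

Answer: INVARIANT HOLDS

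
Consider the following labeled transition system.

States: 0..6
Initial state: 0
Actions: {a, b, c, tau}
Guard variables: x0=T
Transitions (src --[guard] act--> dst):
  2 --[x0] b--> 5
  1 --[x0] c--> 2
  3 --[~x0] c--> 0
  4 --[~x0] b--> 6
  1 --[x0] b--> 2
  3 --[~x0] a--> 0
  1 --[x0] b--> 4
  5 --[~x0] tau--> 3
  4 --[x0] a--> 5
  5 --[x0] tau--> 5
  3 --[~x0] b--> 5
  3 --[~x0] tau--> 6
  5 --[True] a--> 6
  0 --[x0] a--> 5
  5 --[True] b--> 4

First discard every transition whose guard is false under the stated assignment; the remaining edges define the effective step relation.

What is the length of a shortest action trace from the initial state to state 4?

Layered search for 4:
  Layer 0: {0}
  Layer 1: {5}
  Layer 2: {4,6}
first hit 4 at d=2 via a·b

Answer: 2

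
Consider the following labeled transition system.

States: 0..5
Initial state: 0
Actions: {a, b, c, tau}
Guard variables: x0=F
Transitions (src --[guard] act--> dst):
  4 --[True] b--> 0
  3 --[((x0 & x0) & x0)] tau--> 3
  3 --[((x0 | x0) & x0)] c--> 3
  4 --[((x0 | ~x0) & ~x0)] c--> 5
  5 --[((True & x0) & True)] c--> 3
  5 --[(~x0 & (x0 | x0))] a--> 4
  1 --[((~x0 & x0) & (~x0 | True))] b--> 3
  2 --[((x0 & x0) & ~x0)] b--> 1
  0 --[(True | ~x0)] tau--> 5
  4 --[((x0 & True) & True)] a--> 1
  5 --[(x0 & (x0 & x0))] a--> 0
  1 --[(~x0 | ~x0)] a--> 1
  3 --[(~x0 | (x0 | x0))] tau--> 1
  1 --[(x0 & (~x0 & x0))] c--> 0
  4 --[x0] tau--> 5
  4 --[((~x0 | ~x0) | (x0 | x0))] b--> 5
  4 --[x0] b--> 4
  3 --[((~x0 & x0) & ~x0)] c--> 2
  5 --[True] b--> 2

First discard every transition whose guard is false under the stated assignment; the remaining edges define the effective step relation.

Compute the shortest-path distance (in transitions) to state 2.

Answer: 2

Working:
Breadth-first toward 2:
  L0 = {0}
  L1 = {5}
  L2 = {2}
2 enters at depth 2; path tau·b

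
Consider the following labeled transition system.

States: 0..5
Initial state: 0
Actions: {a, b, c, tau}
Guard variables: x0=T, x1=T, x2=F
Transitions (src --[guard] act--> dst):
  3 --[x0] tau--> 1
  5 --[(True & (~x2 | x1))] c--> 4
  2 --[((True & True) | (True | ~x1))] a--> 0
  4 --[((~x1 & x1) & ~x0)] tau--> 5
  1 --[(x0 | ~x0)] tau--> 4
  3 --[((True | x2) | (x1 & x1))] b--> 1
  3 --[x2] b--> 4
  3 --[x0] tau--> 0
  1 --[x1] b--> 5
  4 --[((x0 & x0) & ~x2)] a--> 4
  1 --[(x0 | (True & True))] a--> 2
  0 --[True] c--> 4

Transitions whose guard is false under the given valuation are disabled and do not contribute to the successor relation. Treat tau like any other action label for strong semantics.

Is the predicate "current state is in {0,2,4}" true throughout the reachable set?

Answer: INVARIANT HOLDS

Working:
Safe = {0,2,4}
R = {0,4}
  0: ok
  4: ok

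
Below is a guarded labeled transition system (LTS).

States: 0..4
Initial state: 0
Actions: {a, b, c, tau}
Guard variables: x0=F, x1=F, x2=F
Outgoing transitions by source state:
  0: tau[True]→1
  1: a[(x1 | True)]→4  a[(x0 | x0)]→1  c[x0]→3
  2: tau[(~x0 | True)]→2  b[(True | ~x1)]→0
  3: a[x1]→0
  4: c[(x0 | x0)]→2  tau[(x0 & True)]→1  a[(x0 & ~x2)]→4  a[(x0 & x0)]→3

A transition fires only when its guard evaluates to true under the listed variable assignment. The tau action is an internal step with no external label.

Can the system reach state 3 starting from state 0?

Guard filter leaves 4 enabled edge(s).
depth 0: {0}
depth 1: {1}  total {0,1}
depth 2: {4}  total {0,1,4}
R = {0,1,4}

Answer: UNREACHABLE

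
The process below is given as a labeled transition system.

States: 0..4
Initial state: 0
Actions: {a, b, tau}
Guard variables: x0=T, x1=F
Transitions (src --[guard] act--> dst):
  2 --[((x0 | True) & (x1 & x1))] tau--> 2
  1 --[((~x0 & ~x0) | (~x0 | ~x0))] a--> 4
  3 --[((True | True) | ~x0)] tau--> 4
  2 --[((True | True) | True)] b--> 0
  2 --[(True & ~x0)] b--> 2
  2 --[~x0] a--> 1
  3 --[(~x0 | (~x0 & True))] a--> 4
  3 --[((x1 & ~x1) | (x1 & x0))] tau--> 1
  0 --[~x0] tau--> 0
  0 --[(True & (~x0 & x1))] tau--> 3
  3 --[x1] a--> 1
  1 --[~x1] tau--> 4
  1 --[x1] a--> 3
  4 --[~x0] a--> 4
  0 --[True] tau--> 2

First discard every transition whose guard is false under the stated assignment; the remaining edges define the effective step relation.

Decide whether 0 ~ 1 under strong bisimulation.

Refine partition for ~:
  P[0] = {{0,1,2,3,4}}
  P[1] = {{0,1,3},{2},{4}}
  P[2] = {{0},{1,3},{2},{4}}
4 equivalence class(es) (converged in 3)
class of 0: {0}; class of 1: {1,3}

Answer: NOT BISIMILAR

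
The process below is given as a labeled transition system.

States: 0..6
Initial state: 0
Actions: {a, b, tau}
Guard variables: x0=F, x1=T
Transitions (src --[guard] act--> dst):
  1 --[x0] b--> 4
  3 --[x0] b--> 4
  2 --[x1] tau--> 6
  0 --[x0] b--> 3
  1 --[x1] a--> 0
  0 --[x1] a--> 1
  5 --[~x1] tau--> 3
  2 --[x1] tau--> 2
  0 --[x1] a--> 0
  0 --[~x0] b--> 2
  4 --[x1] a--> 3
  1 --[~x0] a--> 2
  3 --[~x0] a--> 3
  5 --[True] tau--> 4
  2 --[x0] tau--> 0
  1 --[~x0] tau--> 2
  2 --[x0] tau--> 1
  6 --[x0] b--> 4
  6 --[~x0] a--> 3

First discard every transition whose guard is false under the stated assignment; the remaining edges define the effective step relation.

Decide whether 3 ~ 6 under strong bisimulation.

Answer: BISIMILAR

Trace:
Bisimulation quotient by refinement:
  round 0: {{0,1,2,3,4,5,6}}
  round 1: {{0},{1},{2,5},{3,4,6}}
  round 2: {{0},{1},{2},{3,4,6},{5}}
Fixed point at round 3; 5 class(es).
3∈{3,4,6}, 6∈{3,4,6}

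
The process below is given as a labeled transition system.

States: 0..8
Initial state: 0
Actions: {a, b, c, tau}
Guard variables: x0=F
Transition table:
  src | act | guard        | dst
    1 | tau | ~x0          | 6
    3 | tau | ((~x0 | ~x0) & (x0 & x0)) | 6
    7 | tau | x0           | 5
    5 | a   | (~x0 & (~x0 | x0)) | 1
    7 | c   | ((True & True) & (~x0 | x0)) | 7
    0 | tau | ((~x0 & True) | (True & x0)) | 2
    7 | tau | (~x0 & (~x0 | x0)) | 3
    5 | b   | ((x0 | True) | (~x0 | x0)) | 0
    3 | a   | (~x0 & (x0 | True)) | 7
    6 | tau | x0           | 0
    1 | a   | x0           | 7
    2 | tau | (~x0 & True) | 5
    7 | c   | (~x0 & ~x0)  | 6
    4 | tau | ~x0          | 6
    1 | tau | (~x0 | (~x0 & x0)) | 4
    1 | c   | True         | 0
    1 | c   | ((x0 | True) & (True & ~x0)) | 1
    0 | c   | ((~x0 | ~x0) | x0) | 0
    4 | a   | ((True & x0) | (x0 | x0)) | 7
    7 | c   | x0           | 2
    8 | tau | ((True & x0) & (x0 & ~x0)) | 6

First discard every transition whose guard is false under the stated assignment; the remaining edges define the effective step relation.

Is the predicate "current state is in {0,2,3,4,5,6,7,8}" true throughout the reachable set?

Answer: INVARIANT VIOLATED at state 1

Trace:
Safe = {0,2,3,4,5,6,7,8}
R = {0,1,2,4,5,6}
  0: ✓
  1: VIOLATES
  2: ✓
  4: ✓
  5: ✓
  6: ✓
counterexample path to 1: tau·tau·a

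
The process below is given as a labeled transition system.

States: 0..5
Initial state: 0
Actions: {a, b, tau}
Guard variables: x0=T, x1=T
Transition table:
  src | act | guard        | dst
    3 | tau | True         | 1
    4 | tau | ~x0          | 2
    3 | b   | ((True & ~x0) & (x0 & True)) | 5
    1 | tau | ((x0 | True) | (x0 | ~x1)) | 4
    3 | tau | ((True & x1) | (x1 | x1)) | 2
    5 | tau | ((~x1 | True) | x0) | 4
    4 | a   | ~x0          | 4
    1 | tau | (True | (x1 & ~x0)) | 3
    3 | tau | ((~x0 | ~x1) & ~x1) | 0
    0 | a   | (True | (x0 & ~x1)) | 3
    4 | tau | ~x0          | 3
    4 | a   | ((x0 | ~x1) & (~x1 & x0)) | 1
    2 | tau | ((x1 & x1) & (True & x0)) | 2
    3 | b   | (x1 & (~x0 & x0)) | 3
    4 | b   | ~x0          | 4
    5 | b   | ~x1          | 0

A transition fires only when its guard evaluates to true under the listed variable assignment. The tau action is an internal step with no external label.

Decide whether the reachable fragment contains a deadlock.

Reachable = {0,1,2,3,4}
  0: a→3  [1 exit(s)]
  1: tau→3  tau→4  [2 exit(s)]
  2: tau→2  [1 exit(s)]
  3: tau→1  tau→2  [2 exit(s)]
  4: ∅  [STUCK]
Path to 4: a·tau·tau

Answer: DEADLOCK at state 4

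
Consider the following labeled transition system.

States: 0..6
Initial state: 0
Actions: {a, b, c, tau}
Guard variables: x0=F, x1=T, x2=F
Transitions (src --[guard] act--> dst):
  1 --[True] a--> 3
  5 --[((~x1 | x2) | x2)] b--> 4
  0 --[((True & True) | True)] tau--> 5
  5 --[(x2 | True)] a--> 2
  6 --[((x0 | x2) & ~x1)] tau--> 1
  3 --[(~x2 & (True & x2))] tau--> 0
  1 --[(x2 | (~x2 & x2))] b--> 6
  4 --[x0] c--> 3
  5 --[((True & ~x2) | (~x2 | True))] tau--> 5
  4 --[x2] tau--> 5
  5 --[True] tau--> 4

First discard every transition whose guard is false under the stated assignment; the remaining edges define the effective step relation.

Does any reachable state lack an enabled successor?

Answer: DEADLOCK at state 2

Analysis:
Reach set: {0,2,4,5}
  0: tau→5  [1 exit(s)]
  2: ∅  [deadlock]
  4: ∅  [deadlock]
  5: a→2  tau→4  tau→5  [3 exit(s)]
trace reaching 2: tau·a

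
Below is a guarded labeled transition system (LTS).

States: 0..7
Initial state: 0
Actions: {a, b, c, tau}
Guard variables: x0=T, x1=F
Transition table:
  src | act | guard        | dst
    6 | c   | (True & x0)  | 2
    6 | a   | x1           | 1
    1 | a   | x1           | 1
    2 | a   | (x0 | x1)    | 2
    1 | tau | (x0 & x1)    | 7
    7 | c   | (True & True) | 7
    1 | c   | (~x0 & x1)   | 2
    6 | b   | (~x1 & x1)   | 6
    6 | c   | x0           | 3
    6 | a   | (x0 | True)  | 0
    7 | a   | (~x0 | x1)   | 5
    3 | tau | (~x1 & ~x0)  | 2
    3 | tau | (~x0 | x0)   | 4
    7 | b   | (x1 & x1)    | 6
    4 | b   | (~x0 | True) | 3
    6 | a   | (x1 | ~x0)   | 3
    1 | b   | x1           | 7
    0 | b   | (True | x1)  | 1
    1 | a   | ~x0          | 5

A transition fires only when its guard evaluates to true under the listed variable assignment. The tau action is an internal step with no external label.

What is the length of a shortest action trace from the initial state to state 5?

Answer: UNREACHABLE

Working:
Layered search for 5:
  L0 = {0}
  L1 = {1}
5 never appears.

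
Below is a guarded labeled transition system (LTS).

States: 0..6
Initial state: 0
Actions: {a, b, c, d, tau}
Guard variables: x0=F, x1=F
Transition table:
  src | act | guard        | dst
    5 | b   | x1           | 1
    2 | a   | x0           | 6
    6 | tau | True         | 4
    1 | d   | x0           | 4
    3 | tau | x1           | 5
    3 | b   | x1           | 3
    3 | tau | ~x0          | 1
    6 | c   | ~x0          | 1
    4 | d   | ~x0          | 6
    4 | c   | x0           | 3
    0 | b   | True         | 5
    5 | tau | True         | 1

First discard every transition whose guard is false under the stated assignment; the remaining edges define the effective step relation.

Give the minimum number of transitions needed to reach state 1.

Answer: 2

Trace:
Layered search for 1:
  L0 = {0}
  L1 = {5}
  L2 = {1}
1 enters at depth 2; path b·tau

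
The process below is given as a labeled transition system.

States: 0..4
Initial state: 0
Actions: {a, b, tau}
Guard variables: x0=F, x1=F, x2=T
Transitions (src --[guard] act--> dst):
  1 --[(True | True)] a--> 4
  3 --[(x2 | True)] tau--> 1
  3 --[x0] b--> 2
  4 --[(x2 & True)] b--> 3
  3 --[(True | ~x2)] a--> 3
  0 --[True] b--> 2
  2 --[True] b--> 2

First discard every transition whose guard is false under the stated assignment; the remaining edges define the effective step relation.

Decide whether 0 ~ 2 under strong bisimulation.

Answer: BISIMILAR

Analysis:
Compute ~ classes (split until stable):
  π0 = {{0,1,2,3,4}}
  π1 = {{0,2,4},{1},{3}}
  π2 = {{0,2},{1},{3},{4}}
stable after 3 split(s): 4 block(s)
class of 0: {0,2}; class of 2: {0,2}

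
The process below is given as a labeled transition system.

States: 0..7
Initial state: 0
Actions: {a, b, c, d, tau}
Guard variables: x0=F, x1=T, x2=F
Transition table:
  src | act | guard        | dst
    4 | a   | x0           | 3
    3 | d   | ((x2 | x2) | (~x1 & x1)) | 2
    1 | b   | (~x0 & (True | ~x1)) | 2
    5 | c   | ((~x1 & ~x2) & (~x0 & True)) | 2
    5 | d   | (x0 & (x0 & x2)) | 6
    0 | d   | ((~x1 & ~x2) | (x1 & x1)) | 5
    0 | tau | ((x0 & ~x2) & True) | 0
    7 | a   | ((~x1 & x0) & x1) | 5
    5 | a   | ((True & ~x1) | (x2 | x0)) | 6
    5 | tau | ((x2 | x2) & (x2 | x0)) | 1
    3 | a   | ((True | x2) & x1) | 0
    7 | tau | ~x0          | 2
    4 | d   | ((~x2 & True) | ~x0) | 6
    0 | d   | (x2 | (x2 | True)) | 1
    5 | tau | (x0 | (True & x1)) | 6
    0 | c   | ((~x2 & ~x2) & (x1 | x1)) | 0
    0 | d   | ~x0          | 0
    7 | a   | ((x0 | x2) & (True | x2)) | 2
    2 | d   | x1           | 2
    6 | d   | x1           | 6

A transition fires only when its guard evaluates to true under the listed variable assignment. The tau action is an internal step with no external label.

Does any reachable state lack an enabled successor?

R = {0,1,2,5,6}
  0: c→0  d→0  d→1  d→5  [4 out]
  1: b→2  [1 out]
  2: d→2  [1 out]
  5: tau→6  [1 out]
  6: d→6  [1 out]

Answer: DEADLOCK-FREE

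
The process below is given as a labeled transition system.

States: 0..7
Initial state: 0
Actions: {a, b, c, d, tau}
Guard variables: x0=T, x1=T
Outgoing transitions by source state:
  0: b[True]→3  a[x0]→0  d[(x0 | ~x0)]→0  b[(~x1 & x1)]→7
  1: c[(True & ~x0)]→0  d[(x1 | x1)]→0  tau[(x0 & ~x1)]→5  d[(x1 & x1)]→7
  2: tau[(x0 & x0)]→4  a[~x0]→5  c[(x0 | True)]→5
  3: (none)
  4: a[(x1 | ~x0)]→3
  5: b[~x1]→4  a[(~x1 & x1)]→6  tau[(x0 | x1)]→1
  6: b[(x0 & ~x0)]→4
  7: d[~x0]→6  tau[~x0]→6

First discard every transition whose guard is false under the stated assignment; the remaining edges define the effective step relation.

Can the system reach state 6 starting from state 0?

Guard filter leaves 9 enabled edge(s).
L0 = {0}
L1 = {3}  total {0,3}
R = {0,3}

Answer: UNREACHABLE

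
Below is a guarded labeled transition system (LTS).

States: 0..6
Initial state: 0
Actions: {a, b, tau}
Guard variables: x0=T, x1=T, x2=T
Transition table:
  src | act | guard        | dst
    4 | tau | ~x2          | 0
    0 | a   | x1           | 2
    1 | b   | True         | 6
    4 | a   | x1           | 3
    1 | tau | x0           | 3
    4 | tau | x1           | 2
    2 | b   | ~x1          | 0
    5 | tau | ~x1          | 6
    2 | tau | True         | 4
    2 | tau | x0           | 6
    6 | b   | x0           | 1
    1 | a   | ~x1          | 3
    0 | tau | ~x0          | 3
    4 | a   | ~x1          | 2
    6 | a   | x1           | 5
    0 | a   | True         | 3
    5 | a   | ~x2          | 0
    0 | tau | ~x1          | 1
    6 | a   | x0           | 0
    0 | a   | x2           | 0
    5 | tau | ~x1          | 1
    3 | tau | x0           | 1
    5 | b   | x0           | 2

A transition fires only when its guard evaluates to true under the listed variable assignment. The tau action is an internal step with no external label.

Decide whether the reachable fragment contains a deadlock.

Reachable = {0,1,2,3,4,5,6}
  0: a→0  a→2  a→3  [3 exit(s)]
  1: b→6  tau→3  [2 exit(s)]
  2: tau→4  tau→6  [2 exit(s)]
  3: tau→1  [1 exit(s)]
  4: a→3  tau→2  [2 exit(s)]
  5: b→2  [1 exit(s)]
  6: a→0  a→5  b→1  [3 exit(s)]

Answer: DEADLOCK-FREE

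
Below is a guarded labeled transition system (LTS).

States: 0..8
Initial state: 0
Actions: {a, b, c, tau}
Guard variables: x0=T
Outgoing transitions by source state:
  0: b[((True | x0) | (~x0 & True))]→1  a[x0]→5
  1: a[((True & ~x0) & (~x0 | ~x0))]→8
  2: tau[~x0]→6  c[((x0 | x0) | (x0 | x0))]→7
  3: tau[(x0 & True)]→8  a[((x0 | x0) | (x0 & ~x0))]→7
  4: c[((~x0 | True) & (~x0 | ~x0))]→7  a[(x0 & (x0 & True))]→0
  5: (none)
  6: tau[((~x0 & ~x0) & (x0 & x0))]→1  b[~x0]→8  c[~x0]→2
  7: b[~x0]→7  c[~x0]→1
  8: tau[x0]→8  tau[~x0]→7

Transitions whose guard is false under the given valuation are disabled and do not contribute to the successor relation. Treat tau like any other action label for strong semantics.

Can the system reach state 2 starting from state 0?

Answer: UNREACHABLE

Working:
Guard filter leaves 7 enabled edge(s).
L0 = {0}
L1 = {1,5}  total {0,1,5}
R = {0,1,5}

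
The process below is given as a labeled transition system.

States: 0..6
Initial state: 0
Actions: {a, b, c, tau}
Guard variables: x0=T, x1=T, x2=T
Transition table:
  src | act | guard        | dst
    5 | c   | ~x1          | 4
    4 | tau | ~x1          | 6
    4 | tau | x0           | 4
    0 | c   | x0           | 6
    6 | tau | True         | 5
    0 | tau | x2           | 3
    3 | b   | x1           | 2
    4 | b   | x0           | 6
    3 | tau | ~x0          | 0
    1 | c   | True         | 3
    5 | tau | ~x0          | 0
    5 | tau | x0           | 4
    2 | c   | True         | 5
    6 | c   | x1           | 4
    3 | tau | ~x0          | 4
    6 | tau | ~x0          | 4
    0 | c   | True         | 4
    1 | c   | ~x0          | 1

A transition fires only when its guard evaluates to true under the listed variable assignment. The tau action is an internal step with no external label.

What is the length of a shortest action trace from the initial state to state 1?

Answer: UNREACHABLE

Analysis:
Layered search for 1:
  Layer 0: {0}
  Layer 1: {3,4,6}
  Layer 2: {2,5}
1 never appears.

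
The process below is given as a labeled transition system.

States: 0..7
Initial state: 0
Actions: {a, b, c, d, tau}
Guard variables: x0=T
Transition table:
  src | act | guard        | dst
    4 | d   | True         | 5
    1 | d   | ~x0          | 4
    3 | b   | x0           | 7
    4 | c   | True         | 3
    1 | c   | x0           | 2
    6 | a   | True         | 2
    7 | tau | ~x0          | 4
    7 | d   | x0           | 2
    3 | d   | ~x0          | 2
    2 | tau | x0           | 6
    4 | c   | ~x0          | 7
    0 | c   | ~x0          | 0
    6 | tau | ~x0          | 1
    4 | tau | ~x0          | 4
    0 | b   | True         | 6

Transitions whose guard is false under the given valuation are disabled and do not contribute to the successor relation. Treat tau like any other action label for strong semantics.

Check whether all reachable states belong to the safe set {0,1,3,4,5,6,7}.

Allowed set {0,1,3,4,5,6,7}
Reachable = {0,2,6}
  0: ok
  2: ✗ unsafe
  6: ok
counterexample path to 2: b·a

Answer: INVARIANT VIOLATED at state 2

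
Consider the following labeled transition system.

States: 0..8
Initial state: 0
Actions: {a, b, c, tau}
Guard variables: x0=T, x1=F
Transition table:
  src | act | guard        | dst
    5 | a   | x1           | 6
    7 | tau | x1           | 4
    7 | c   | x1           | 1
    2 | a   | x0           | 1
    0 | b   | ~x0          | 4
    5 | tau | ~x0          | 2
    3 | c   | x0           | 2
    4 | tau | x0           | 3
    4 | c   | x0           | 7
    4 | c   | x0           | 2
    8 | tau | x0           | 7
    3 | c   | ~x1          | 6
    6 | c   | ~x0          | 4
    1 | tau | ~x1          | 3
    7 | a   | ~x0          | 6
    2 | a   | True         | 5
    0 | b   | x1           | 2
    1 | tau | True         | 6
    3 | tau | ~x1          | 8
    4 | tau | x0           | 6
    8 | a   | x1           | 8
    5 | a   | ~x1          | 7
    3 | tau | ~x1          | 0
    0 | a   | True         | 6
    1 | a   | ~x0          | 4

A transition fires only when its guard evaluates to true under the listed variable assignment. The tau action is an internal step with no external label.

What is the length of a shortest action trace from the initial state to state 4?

BFS to 4:
  L0 = {0}
  L1 = {6}
4 never appears.

Answer: UNREACHABLE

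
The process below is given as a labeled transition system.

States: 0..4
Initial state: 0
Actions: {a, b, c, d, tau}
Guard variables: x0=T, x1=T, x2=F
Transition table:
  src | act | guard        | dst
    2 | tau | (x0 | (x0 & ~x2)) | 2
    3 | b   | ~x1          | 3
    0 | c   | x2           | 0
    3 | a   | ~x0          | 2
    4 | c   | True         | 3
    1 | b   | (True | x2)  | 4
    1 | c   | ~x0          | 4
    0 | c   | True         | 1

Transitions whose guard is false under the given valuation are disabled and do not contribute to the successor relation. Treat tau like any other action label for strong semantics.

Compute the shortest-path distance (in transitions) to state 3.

Breadth-first toward 3:
  Layer 0: {0}
  Layer 1: {1}
  Layer 2: {4}
  Layer 3: {3}
3 enters at depth 3; path c·b·c

Answer: 3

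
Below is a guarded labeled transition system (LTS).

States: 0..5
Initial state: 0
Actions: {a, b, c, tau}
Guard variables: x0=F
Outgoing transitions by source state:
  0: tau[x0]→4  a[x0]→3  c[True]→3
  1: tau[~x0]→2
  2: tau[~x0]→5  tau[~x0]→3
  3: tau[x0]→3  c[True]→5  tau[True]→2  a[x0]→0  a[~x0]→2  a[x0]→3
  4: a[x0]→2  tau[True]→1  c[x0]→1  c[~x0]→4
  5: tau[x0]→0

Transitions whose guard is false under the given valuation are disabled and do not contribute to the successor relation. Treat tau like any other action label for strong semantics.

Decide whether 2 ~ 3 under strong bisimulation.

Bisimulation quotient by refinement:
  P[0] = {{0,1,2,3,4,5}}
  P[1] = {{0},{1,2},{3},{4},{5}}
  P[2] = {{0},{1},{2},{3},{4},{5}}
stable after 3 split(s): 6 block(s)
2∈{2}, 3∈{3}

Answer: NOT BISIMILAR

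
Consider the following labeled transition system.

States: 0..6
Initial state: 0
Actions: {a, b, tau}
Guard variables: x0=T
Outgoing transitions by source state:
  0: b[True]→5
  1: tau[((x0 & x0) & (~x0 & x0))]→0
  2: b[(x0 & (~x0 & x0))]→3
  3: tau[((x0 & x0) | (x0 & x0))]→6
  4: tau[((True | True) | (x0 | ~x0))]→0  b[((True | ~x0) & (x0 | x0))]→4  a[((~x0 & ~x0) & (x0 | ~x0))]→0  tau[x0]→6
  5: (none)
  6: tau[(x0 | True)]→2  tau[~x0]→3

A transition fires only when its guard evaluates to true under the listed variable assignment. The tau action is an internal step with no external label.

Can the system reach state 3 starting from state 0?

Answer: UNREACHABLE

Working:
6 transition(s) survive guard evaluation.
Layer 0: {0}
Layer 1: {5}  now seen {0,5}
R = {0,5}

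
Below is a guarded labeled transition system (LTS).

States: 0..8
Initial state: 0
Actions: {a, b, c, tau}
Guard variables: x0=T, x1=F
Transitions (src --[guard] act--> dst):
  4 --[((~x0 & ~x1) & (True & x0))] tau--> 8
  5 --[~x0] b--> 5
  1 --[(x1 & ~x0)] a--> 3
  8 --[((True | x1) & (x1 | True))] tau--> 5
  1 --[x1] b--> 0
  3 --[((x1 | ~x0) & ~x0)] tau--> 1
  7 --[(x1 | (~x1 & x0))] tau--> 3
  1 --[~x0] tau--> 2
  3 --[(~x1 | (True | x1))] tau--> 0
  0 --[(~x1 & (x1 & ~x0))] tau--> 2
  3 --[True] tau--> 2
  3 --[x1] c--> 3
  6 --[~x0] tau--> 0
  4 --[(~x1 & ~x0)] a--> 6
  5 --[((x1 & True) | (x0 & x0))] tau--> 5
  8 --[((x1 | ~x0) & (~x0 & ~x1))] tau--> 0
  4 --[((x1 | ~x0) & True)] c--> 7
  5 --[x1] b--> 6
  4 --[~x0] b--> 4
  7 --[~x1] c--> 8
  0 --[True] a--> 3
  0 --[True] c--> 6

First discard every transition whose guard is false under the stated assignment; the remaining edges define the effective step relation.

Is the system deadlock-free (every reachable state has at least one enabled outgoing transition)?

R = {0,2,3,6}
  0: a→3  c→6  [deg 2]
  2: ∅  [no exit]
  3: tau→0  tau→2  [deg 2]
  6: ∅  [no exit]
witness 2: a·tau

Answer: DEADLOCK at state 2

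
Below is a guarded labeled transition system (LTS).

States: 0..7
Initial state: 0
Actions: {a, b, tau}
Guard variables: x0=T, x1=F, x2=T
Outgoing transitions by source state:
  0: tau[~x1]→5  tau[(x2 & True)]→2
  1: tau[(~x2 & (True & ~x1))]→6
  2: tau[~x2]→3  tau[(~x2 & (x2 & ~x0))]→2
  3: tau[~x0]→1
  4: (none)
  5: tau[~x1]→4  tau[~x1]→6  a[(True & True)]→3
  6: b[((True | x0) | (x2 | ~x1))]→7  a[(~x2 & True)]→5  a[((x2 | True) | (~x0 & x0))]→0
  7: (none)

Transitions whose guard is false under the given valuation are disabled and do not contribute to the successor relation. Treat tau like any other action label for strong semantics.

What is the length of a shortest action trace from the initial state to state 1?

BFS to 1:
  Layer 0: {0}
  Layer 1: {2,5}
  Layer 2: {3,4,6}
  Layer 3: {7}
1 never appears.

Answer: UNREACHABLE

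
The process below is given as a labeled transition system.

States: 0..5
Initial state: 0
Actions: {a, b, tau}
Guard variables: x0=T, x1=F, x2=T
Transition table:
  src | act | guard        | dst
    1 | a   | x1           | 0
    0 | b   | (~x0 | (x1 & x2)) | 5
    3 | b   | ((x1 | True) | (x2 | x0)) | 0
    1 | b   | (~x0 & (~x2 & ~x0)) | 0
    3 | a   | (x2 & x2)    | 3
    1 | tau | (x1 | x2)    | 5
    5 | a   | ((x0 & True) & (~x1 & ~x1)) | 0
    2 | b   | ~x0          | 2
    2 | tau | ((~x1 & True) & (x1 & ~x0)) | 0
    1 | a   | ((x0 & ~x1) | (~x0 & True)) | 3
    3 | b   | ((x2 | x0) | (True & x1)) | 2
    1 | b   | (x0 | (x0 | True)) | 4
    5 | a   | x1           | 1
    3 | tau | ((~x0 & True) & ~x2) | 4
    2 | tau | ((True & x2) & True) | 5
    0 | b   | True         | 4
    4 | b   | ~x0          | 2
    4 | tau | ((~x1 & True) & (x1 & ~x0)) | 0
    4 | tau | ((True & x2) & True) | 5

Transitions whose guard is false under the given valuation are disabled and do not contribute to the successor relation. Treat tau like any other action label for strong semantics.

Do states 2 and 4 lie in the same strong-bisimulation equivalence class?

Bisimulation quotient by refinement:
  P[0] = {{0,1,2,3,4,5}}
  P[1] = {{0},{1},{2,4},{3},{5}}
stable after 2 split(s): 5 block(s)
[2]={2,4}  [4]={2,4}

Answer: BISIMILAR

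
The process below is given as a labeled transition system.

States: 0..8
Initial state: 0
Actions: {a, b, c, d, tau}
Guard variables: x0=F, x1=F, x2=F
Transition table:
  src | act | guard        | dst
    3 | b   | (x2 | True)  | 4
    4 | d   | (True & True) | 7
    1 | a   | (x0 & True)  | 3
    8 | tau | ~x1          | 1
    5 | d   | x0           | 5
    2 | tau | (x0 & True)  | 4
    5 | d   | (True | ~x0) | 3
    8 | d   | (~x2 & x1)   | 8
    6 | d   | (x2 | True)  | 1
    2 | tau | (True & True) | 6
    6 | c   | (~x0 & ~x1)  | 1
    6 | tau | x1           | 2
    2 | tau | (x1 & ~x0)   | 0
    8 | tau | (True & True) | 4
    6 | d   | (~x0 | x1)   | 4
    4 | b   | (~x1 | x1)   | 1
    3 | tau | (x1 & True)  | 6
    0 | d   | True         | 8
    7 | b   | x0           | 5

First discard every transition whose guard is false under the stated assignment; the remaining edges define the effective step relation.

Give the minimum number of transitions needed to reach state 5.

Layered search for 5:
  Layer 0: {0}
  Layer 1: {8}
  Layer 2: {1,4}
  Layer 3: {7}
5 never appears.

Answer: UNREACHABLE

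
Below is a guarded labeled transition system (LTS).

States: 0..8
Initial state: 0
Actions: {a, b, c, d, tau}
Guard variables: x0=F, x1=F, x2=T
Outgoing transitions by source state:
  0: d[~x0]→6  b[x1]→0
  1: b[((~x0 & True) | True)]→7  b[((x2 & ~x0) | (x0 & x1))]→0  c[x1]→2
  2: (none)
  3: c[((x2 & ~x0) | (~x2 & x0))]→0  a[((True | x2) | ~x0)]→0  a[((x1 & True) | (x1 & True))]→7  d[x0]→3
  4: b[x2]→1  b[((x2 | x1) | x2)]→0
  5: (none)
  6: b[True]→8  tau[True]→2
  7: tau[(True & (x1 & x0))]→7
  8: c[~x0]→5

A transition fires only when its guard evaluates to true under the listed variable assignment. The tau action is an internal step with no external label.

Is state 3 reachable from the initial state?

Guard filter leaves 10 enabled edge(s).
Layer 0: {0}
Layer 1: {6}  cumulative {0,6}
Layer 2: {2,8}  cumulative {0,2,6,8}
Layer 3: {5}  cumulative {0,2,5,6,8}
R = {0,2,5,6,8}

Answer: UNREACHABLE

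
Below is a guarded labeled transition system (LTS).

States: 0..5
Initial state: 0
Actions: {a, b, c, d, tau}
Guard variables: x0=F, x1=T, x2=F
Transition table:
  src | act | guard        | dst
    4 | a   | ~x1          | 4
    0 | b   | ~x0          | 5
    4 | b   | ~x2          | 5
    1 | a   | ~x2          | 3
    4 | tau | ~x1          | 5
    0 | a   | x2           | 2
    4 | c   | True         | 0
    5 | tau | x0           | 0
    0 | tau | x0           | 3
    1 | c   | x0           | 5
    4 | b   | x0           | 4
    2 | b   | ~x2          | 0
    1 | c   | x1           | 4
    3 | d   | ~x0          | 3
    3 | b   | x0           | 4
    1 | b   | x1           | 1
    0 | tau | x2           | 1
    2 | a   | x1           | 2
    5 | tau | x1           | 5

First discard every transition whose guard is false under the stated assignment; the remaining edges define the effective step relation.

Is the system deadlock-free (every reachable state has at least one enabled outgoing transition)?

Reach set: {0,5}
  0: b→5  [1 exit(s)]
  5: tau→5  [1 exit(s)]

Answer: DEADLOCK-FREE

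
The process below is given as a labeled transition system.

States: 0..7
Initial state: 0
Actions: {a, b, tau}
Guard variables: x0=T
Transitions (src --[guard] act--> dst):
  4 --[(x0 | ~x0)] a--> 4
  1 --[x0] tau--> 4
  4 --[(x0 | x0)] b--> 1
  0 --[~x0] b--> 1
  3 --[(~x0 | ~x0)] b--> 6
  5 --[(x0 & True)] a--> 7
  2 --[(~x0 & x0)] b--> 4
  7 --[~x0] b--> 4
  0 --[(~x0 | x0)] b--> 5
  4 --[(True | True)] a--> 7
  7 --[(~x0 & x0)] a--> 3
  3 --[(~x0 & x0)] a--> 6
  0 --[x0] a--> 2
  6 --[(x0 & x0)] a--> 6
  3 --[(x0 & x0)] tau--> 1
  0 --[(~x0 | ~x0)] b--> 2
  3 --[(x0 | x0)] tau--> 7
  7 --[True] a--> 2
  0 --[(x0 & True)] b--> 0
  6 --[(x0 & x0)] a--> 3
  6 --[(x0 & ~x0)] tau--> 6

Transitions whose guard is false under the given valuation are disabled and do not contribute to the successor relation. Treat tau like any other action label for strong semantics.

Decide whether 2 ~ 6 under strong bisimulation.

Compute ~ classes (split until stable):
  π0 = {{0,1,2,3,4,5,6,7}}
  π1 = {{0,4},{1,3},{2},{5,6,7}}
  π2 = {{0},{1},{2},{3},{4},{5},{6},{7}}
Fixed point at round 3; 8 class(es).
2∈{2}, 6∈{6}

Answer: NOT BISIMILAR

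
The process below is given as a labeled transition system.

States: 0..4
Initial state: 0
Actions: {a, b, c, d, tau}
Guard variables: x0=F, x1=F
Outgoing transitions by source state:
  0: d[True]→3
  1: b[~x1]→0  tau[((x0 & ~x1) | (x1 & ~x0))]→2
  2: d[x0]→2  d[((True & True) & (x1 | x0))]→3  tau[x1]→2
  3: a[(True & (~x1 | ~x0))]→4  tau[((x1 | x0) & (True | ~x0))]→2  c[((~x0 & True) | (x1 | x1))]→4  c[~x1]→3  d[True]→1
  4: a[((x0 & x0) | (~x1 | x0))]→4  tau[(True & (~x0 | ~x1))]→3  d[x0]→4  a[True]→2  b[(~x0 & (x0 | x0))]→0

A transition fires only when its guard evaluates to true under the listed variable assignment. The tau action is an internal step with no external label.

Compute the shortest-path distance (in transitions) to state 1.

Answer: 2

Working:
BFS to 1:
  L0 = {0}
  L1 = {3}
  L2 = {1,4}
depth(1)=2, e.g. d·d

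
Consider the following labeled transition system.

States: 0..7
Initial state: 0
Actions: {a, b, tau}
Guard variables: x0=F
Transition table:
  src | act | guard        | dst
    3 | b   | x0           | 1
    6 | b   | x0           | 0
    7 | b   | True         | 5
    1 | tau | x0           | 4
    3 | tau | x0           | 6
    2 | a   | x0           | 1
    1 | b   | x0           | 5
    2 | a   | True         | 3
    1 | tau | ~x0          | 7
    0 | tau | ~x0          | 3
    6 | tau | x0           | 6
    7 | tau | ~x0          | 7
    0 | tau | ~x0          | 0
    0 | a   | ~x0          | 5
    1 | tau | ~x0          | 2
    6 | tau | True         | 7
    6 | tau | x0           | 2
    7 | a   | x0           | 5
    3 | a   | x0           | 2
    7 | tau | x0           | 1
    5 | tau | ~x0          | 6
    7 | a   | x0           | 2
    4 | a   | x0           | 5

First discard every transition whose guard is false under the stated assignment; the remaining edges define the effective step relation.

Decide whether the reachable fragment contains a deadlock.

Answer: DEADLOCK at state 3

Trace:
R = {0,3,5,6,7}
  0: a→5  tau→0  tau→3  [3 exit(s)]
  3: ∅  [no exit]
  5: tau→6  [1 exit(s)]
  6: tau→7  [1 exit(s)]
  7: b→5  tau→7  [2 exit(s)]
witness 3: tau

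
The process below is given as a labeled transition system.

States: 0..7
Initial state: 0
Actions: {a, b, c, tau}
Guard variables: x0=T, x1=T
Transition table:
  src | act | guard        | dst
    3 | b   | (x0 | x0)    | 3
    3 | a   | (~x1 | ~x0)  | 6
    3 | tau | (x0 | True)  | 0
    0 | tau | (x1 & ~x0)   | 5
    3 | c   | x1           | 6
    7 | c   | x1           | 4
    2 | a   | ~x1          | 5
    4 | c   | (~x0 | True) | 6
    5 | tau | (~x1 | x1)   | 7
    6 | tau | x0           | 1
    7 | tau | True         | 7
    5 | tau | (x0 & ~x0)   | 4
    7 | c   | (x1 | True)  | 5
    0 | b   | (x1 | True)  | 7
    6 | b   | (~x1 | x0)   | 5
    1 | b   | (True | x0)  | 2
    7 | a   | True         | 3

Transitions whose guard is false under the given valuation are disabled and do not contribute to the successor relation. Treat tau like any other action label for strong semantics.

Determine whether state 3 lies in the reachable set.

Answer: REACHABLE

Working:
Guard filter leaves 13 enabled edge(s).
depth 0: {0}
depth 1: {7}  now seen {0,7}
depth 2: {3,4,5}  now seen {0,3,4,5,7}
depth 3: {6}  now seen {0,3,4,5,6,7}
depth 4: {1}  now seen {0,1,3,4,5,6,7}
depth 5: {2}  now seen {0,1,2,3,4,5,6,7}
Reach set: {0,1,2,3,4,5,6,7}
Path to 3: b·a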